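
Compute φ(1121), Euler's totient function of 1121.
1044

Prime factorization: 1121 = 19 × 59
Using the formula φ(n) = n × Π(1 - 1/p) for each prime factor p:
φ(1121) = 1121 × (1 - 1/19) × (1 - 1/59)
φ(1121) = 1044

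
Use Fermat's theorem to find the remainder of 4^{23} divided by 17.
13

By Fermat's Little Theorem, a^(p-1) ≡ 1 (mod p) for prime p and gcd(a, p) = 1
Here p = 17, so 4^16 ≡ 1 (mod 17)
We can reduce the exponent: 23 mod 16 = 7
So 4^23 ≡ 4^7 (mod 17)
Computing: 4^7 mod 17 = 13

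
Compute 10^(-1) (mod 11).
10^(-1) ≡ 10 (mod 11). Verification: 10 × 10 = 100 ≡ 1 (mod 11)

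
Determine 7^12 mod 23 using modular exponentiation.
Using repeated squaring. 12 = 8 + 4 (binary 1100). Repeated squaring mod 23: 7^1 ≡ 7; 7^2 ≡ 7² = 49 ≡ 3; 7^4 ≡ 3² = 9 ≡ 9; 7^8 ≡ 9² = 81 ≡ 12. Multiply: 7^12 = 7^8 × 7^4 ≡ 12 × 9 (mod 23): 12 × 9 = 108 ≡ 16. So 7^12 ≡ 16 (mod 23).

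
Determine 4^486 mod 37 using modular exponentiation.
Using Fermat: 4^{36} ≡ 1 (mod 37). 486 ≡ 18 (mod 36). So 4^{486} ≡ 4^{18} ≡ 1 (mod 37)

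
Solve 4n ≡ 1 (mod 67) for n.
17

Using Extended Euclidean Algorithm:
gcd(4, 67) = 1
Bezout coefficients: 4 × 17 + 67 × -1 = 1
So 4 × 17 ≡ 1 (mod 67)
The inverse is 17 mod 67 = 17
Verification: 4 × 17 = 68 = 1 × 67 + 1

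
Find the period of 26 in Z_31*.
Powers of 26 mod 31: 26^1≡26, 26^2≡25, 26^3≡30, 26^4≡5, 26^5≡6, 26^6≡1. Order = 6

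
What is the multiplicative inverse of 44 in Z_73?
5

Using Extended Euclidean Algorithm:
gcd(44, 73) = 1
Bezout coefficients: 44 × 5 + 73 × -3 = 1
So 44 × 5 ≡ 1 (mod 73)
The inverse is 5 mod 73 = 5
Verification: 44 × 5 = 220 = 3 × 73 + 1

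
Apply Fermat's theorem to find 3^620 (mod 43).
By Fermat: 3^{42} ≡ 1 (mod 43). 620 ≡ 32 (mod 42). So 3^{620} ≡ 3^{32} ≡ 13 (mod 43)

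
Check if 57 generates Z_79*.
p - 1 = 78 has prime divisors 2, 3, 13. Check 57^(78/q) mod 79 for each: 57^(78/2) = 57^39 ≡ 78, 57^(78/3) = 57^26 ≡ 1, 57^(78/13) = 57^6 ≡ 52 (mod 79). Since 57^26 ≡ 1 (mod 79), the order of 57 divides 26 (in fact the order is 26) ≠ 78, so it is not a primitive root.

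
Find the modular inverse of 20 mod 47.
20^(-1) ≡ 40 (mod 47). Verification: 20 × 40 = 800 ≡ 1 (mod 47)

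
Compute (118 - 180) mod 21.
1

(118 - 180) = -62
-62 mod 21 = 1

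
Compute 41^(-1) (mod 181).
41^(-1) ≡ 53 (mod 181). Verification: 41 × 53 = 2173 ≡ 1 (mod 181)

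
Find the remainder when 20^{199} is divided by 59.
By Fermat: 20^{58} ≡ 1 (mod 59). 199 = 3×58 + 25. So 20^{199} ≡ 20^{25} ≡ 22 (mod 59)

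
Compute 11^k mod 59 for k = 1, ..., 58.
g^1, g^2, ..., g^{58} mod 59: {11, 3, 33, 9, 40, 27, 2, 22, 6, 7, 18, 21, 54, 4, 44, 12, 14, 36, 42, 49, 8, 29, 24, 28, 13, 25, 39, 16, 58, 48, 56, 26, 50, 19, 32, 57, 37, 53, 52, 41, 38, 5, 55, 15, 47, 45, 23, 17, 10, 51, 30, 35, 31, 46, 34, 20, 43, 1}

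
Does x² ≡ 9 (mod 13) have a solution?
By Euler's criterion: 9^{6} ≡ 1 (mod 13). Since this equals 1, 9 is a QR.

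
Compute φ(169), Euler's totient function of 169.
156

Prime factorization: 169 = 13^2
Using the formula φ(n) = n × Π(1 - 1/p) for each prime factor p:
φ(169) = 169 × (1 - 1/13)
φ(169) = 156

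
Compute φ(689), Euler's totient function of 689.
624

Prime factorization: 689 = 13 × 53
Using the formula φ(n) = n × Π(1 - 1/p) for each prime factor p:
φ(689) = 689 × (1 - 1/13) × (1 - 1/53)
φ(689) = 624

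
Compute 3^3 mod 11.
3 = 2 + 1 (binary 11). Repeated squaring mod 11: 3^1 ≡ 3; 3^2 ≡ 3² = 9 ≡ 9. Multiply: 3^3 = 3^2 × 3^1 ≡ 9 × 3 (mod 11): 9 × 3 = 27 ≡ 5. So 3^3 ≡ 5 (mod 11).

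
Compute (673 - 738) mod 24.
7

(673 - 738) = -65
-65 mod 24 = 7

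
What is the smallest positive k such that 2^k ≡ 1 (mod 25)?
Powers of 2 mod 25: 2^1≡2, 2^2≡4, 2^3≡8, 2^4≡16, 2^5≡7, 2^6≡14, 2^7≡3, 2^8≡6, 2^9≡12, 2^10≡24, 2^11≡23, 2^12≡21, 2^13≡17, 2^14≡9, 2^15≡18, 2^16≡11, 2^17≡22, 2^18≡19, 2^19≡13, 2^20≡1. Order = 20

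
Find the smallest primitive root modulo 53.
p - 1 = 52 has prime divisors 2, 13. h is a primitive root mod 53 iff h^(52/q) ≢ 1 (mod 53) for each such q.
h = 2: 2^26 ≡ 52, 2^4 ≡ 16 (mod 53); none is 1, so 2 has order 52 and is a primitive root.
The smallest primitive root mod 53 is g = 2.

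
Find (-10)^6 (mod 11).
(-10) ≡ 1 (mod 11). 6 = 4 + 2 (binary 110). Repeated squaring mod 11: 1^1 ≡ 1; 1^2 ≡ 1² = 1 ≡ 1; 1^4 ≡ 1² = 1 ≡ 1. Multiply: (-10)^6 ≡ 1^4 × 1^2 ≡ 1 × 1 (mod 11): 1 × 1 = 1 ≡ 1. So (-10)^6 ≡ 1 (mod 11).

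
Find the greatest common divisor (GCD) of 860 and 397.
1

Using the Euclidean algorithm:
860 = 2 × 397 + 66
397 = 6 × 66 + 1
66 = 66 × 1 + 0

GCD(860, 397) = 1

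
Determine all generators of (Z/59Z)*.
Primitive roots mod 59: {2, 6, 8, 10, 11, 13, 14, 18, 23, 24, 30, 31, 32, 33, 34, 37, 38, 39, 40, 42, 43, 44, 47, 50, 52, 54, 55, 56}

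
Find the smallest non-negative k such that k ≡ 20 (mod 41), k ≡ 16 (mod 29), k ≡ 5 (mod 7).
4366

Using the Chinese Remainder Theorem:
M = product of moduli = 8323
For equation 1: M_1 = 203, 203 ≡ 39 (mod 41), inverse of 203 mod 41 is 20 (check: 39 × 20 = 780 ≡ 1 (mod 41))
For equation 2: M_2 = 287, 287 ≡ 26 (mod 29), inverse of 287 mod 29 is 19 (check: 26 × 19 = 494 ≡ 1 (mod 29))
For equation 3: M_3 = 1189, 1189 ≡ 6 (mod 7), inverse of 1189 mod 7 is 6 (check: 6 × 6 = 36 ≡ 1 (mod 7))
Combine: k ≡ Σ r_i×M_i×(M_i⁻¹ mod m_i) = 20×203×20 + 16×287×19 + 5×1189×6 = 81200 + 87248 + 35670 = 204118
204118 mod 8323 = 4366
k ≡ 4366 (mod 8323)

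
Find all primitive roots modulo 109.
Primitive roots mod 109: {6, 10, 11, 13, 14, 18, 24, 30, 37, 39, 40, 42, 44, 47, 50, 51, 52, 53, 56, 57, 58, 59, 62, 65, 67, 69, 70, 72, 79, 85, 91, 95, 96, 98, 99, 103}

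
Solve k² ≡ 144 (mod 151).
The square roots of 144 mod 151 are 139 and 12. Verify: 139² = 19321 ≡ 144 (mod 151)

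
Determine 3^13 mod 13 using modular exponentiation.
Using Fermat: 3^{12} ≡ 1 (mod 13). 13 ≡ 1 (mod 12). So 3^{13} ≡ 3^{1} ≡ 3 (mod 13)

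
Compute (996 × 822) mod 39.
24

(996 × 822) = 818712
818712 mod 39 = 24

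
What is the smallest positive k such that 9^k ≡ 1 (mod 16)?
Powers of 9 mod 16: 9^1≡9, 9^2≡1. Order = 2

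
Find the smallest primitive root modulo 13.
p - 1 = 12 has prime divisors 2, 3. h is a primitive root mod 13 iff h^(12/q) ≢ 1 (mod 13) for each such q.
h = 2: 2^6 ≡ 12, 2^4 ≡ 3 (mod 13); none is 1, so 2 has order 12 and is a primitive root.
The smallest primitive root mod 13 is g = 2.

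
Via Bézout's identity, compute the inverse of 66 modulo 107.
Extended GCD: 66(-47) + 107(29) = 1. So 66^(-1) ≡ 60 ≡ 60 (mod 107). Verify: 66 × 60 = 3960 ≡ 1 (mod 107)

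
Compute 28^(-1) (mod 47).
42

Using Extended Euclidean Algorithm:
gcd(28, 47) = 1
Bezout coefficients: 28 × -5 + 47 × 3 = 1
So 28 × -5 ≡ 1 (mod 47)
The inverse is -5 mod 47 = 42
Verification: 28 × 42 = 1176 = 25 × 47 + 1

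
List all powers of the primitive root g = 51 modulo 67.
g^1, g^2, ..., g^{66} mod 67: {51, 55, 58, 10, 41, 14, 44, 33, 8, 6, 38, 62, 13, 60, 45, 17, 63, 64, 48, 36, 27, 37, 11, 25, 2, 35, 43, 49, 20, 15, 28, 21, 66, 16, 12, 9, 57, 26, 53, 23, 34, 59, 61, 29, 5, 54, 7, 22, 50, 4, 3, 19, 31, 40, 30, 56, 42, 65, 32, 24, 18, 47, 52, 39, 46, 1}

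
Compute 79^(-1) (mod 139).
79^(-1) ≡ 44 (mod 139). Verification: 79 × 44 = 3476 ≡ 1 (mod 139)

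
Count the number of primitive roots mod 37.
Number of primitive roots mod 37 = φ(36) = 12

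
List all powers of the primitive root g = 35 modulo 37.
g^1, g^2, ..., g^{36} mod 37: {35, 4, 29, 16, 5, 27, 20, 34, 6, 25, 24, 26, 22, 30, 14, 9, 19, 36, 2, 33, 8, 21, 32, 10, 17, 3, 31, 12, 13, 11, 15, 7, 23, 28, 18, 1}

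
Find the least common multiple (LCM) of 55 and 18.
990

First find GCD(55, 18) using the Euclidean algorithm:
55 = 3 × 18 + 1
18 = 18 × 1 + 0
GCD(55, 18) = 1

LCM formula: LCM(a, b) = (a × b) / GCD(a, b)
LCM(55, 18) = (55 × 18) / 1
LCM(55, 18) = 990 / 1
LCM(55, 18) = 990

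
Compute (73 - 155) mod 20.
18

(73 - 155) = -82
-82 mod 20 = 18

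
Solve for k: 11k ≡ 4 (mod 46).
38

Since gcd(11, 46) = 1 divides 4, a solution exists.
Multiply both sides by the inverse of 11 mod 46:
  11^(-1) mod 46 = 21
  x ≡ 21 × 4 ≡ 84 ≡ 38 (mod 46)
Verification: 11 × 38 = 418 = 9 × 46 + 4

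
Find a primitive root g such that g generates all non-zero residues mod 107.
p - 1 = 106 has prime divisors 2, 53. h is a primitive root mod 107 iff h^(106/q) ≢ 1 (mod 107) for each such q.
h = 2: 2^53 ≡ 106, 2^2 ≡ 4 (mod 107); none is 1, so 2 has order 106 and is a primitive root.
The smallest primitive root mod 107 is g = 2.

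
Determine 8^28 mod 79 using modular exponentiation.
Using repeated squaring. 28 = 16 + 8 + 4 (binary 11100). Repeated squaring mod 79: 8^1 ≡ 8; 8^2 ≡ 8² = 64 ≡ 64; 8^4 ≡ 64² = 4096 ≡ 67; 8^8 ≡ 67² = 4489 ≡ 65; 8^16 ≡ 65² = 4225 ≡ 38. Multiply: 8^28 = 8^16 × 8^8 × 8^4 ≡ 38 × 65 × 67 (mod 79): 38 × 65 = 2470 ≡ 21; 21 × 67 = 1407 ≡ 64. So 8^28 ≡ 64 (mod 79).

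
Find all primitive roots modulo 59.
Primitive roots mod 59: {2, 6, 8, 10, 11, 13, 14, 18, 23, 24, 30, 31, 32, 33, 34, 37, 38, 39, 40, 42, 43, 44, 47, 50, 52, 54, 55, 56}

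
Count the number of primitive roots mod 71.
Number of primitive roots mod 71 = φ(70) = 24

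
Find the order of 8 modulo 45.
Powers of 8 mod 45: 8^1≡8, 8^2≡19, 8^3≡17, 8^4≡1. Order = 4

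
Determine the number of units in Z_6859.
6498

Prime factorization: 6859 = 19^3
Using the formula φ(n) = n × Π(1 - 1/p) for each prime factor p:
φ(6859) = 6859 × (1 - 1/19)
φ(6859) = 6498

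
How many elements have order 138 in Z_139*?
Number of primitive roots mod 139 = φ(138) = 44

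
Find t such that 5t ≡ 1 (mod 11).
5^(-1) ≡ 9 (mod 11). Verification: 5 × 9 = 45 ≡ 1 (mod 11)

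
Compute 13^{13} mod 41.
11

Using successive squaring:
Binary expansion of 13: 1101
Powers of 13 mod 41 (each is the square of the previous):
  13^1 ≡ 13 (mod 41)
  13^2 ≡ 13² = 169 ≡ 5 (mod 41)
  13^4 ≡ 5² = 25 ≡ 25 (mod 41)
  13^8 ≡ 25² = 625 ≡ 10 (mod 41)
13 = 8 + 4 + 1, so 13^13 = 13^8 × 13^4 × 13^1 ≡ 10 × 25 × 13 (mod 41)
Multiplying step by step:
  10 × 25 = 250 ≡ 4 (mod 41)
  4 × 13 = 52 ≡ 11 (mod 41)
Result: 13^13 ≡ 11 (mod 41)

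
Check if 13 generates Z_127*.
p - 1 = 126 has prime divisors 2, 3, 7. Check 13^(126/q) mod 127 for each: 13^(126/2) = 13^63 ≡ 1, 13^(126/3) = 13^42 ≡ 107, 13^(126/7) = 13^18 ≡ 64 (mod 127). Since 13^63 ≡ 1 (mod 127), the order of 13 divides 63 (in fact the order is 63) ≠ 126, so it is not a primitive root.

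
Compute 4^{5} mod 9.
7

Using successive squaring:
Binary expansion of 5: 101
Powers of 4 mod 9 (each is the square of the previous):
  4^1 ≡ 4 (mod 9)
  4^2 ≡ 4² = 16 ≡ 7 (mod 9)
  4^4 ≡ 7² = 49 ≡ 4 (mod 9)
5 = 4 + 1, so 4^5 = 4^4 × 4^1 ≡ 4 × 4 (mod 9)
Multiplying step by step:
  4 × 4 = 16 ≡ 7 (mod 9)
Result: 4^5 ≡ 7 (mod 9)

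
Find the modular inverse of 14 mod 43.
14^(-1) ≡ 40 (mod 43). Verification: 14 × 40 = 560 ≡ 1 (mod 43)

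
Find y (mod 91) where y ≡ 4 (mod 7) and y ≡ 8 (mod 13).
M = 7 × 13 = 91. M₁ = 13, y₁ ≡ 6 (mod 7). M₂ = 7, y₂ ≡ 2 (mod 13). y = 4×13×6 + 8×7×2 ≡ 60 (mod 91)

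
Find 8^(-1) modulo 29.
11

Using Extended Euclidean Algorithm:
gcd(8, 29) = 1
Bezout coefficients: 8 × 11 + 29 × -3 = 1
So 8 × 11 ≡ 1 (mod 29)
The inverse is 11 mod 29 = 11
Verification: 8 × 11 = 88 = 3 × 29 + 1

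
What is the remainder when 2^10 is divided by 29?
10 = 8 + 2 (binary 1010). Repeated squaring mod 29: 2^1 ≡ 2; 2^2 ≡ 2² = 4 ≡ 4; 2^4 ≡ 4² = 16 ≡ 16; 2^8 ≡ 16² = 256 ≡ 24. Multiply: 2^10 = 2^8 × 2^2 ≡ 24 × 4 (mod 29): 24 × 4 = 96 ≡ 9. So 2^10 ≡ 9 (mod 29).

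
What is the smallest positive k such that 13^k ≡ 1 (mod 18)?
Powers of 13 mod 18: 13^1≡13, 13^2≡7, 13^3≡1. Order = 3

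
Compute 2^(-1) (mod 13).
7

Using Extended Euclidean Algorithm:
gcd(2, 13) = 1
Bezout coefficients: 2 × -6 + 13 × 1 = 1
So 2 × -6 ≡ 1 (mod 13)
The inverse is -6 mod 13 = 7
Verification: 2 × 7 = 14 = 1 × 13 + 1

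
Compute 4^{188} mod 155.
126

Using successive squaring:
Binary expansion of 188: 10111100
Powers of 4 mod 155 (each is the square of the previous):
  4^1 ≡ 4 (mod 155)
  4^2 ≡ 4² = 16 ≡ 16 (mod 155)
  4^4 ≡ 16² = 256 ≡ 101 (mod 155)
  4^8 ≡ 101² = 10201 ≡ 126 (mod 155)
  4^16 ≡ 126² = 15876 ≡ 66 (mod 155)
  4^32 ≡ 66² = 4356 ≡ 16 (mod 155)
  4^64 ≡ 16² = 256 ≡ 101 (mod 155)
  4^128 ≡ 101² = 10201 ≡ 126 (mod 155)
188 = 128 + 32 + 16 + 8 + 4, so 4^188 = 4^128 × 4^32 × 4^16 × 4^8 × 4^4 ≡ 126 × 16 × 66 × 126 × 101 (mod 155)
Multiplying step by step:
  126 × 16 = 2016 ≡ 1 (mod 155)
  1 × 66 = 66 ≡ 66 (mod 155)
  66 × 126 = 8316 ≡ 101 (mod 155)
  101 × 101 = 10201 ≡ 126 (mod 155)
Result: 4^188 ≡ 126 (mod 155)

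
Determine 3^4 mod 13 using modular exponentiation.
4 = 4 (binary 100). Repeated squaring mod 13: 3^1 ≡ 3; 3^2 ≡ 3² = 9 ≡ 9; 3^4 ≡ 9² = 81 ≡ 3. So 3^4 ≡ 3 (mod 13).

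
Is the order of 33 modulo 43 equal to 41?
No, the actual order is 42, not 41.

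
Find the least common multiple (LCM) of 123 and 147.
6027

First find GCD(123, 147) using the Euclidean algorithm:
123 = 0 × 147 + 123
147 = 1 × 123 + 24
123 = 5 × 24 + 3
24 = 8 × 3 + 0
GCD(123, 147) = 3

LCM formula: LCM(a, b) = (a × b) / GCD(a, b)
LCM(123, 147) = (123 × 147) / 3
LCM(123, 147) = 18081 / 3
LCM(123, 147) = 6027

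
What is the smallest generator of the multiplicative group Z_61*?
p - 1 = 60 has prime divisors 2, 3, 5. h is a primitive root mod 61 iff h^(60/q) ≢ 1 (mod 61) for each such q.
h = 2: 2^30 ≡ 60, 2^20 ≡ 47, 2^12 ≡ 9 (mod 61); none is 1, so 2 has order 60 and is a primitive root.
The smallest primitive root mod 61 is g = 2.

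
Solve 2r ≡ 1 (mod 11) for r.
2^(-1) ≡ 6 (mod 11). Verification: 2 × 6 = 12 ≡ 1 (mod 11)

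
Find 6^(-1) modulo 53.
9

Using Extended Euclidean Algorithm:
gcd(6, 53) = 1
Bezout coefficients: 6 × 9 + 53 × -1 = 1
So 6 × 9 ≡ 1 (mod 53)
The inverse is 9 mod 53 = 9
Verification: 6 × 9 = 54 = 1 × 53 + 1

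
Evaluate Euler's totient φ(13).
12

Prime factorization: 13 = 13
Using the formula φ(n) = n × Π(1 - 1/p) for each prime factor p:
φ(13) = 13 × (1 - 1/13)
φ(13) = 12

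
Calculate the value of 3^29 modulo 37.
Using repeated squaring. 29 = 16 + 8 + 4 + 1 (binary 11101). Repeated squaring mod 37: 3^1 ≡ 3; 3^2 ≡ 3² = 9 ≡ 9; 3^4 ≡ 9² = 81 ≡ 7; 3^8 ≡ 7² = 49 ≡ 12; 3^16 ≡ 12² = 144 ≡ 33. Multiply: 3^29 = 3^16 × 3^8 × 3^4 × 3^1 ≡ 33 × 12 × 7 × 3 (mod 37): 33 × 12 = 396 ≡ 26; 26 × 7 = 182 ≡ 34; 34 × 3 = 102 ≡ 28. So 3^29 ≡ 28 (mod 37).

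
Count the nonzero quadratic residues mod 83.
For prime 83, there are (p-1)/2 = (83-1)/2 = 41 quadratic residues (excluding 0).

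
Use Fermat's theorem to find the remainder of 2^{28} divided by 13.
3

By Fermat's Little Theorem, a^(p-1) ≡ 1 (mod p) for prime p and gcd(a, p) = 1
Here p = 13, so 2^12 ≡ 1 (mod 13)
We can reduce the exponent: 28 mod 12 = 4
So 2^28 ≡ 2^4 (mod 13)
Computing: 2^4 mod 13 = 3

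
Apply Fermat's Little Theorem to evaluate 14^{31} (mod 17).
11

By Fermat's Little Theorem, a^(p-1) ≡ 1 (mod p) for prime p and gcd(a, p) = 1
Here p = 17, so 14^16 ≡ 1 (mod 17)
We can reduce the exponent: 31 mod 16 = 15
So 14^31 ≡ 14^15 (mod 17)
Computing: 14^15 mod 17 = 11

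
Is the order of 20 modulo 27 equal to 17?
No, the actual order is 18, not 17.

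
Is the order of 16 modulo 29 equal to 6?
No, the actual order is 7, not 6.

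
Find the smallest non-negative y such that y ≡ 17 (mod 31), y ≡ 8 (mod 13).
203

Using the Chinese Remainder Theorem:
M = product of moduli = 403
For equation 1: M_1 = 13, 13 ≡ 13 (mod 31), inverse of 13 mod 31 is 12 (check: 13 × 12 = 156 ≡ 1 (mod 31))
For equation 2: M_2 = 31, 31 ≡ 5 (mod 13), inverse of 31 mod 13 is 8 (check: 5 × 8 = 40 ≡ 1 (mod 13))
Combine: y ≡ Σ r_i×M_i×(M_i⁻¹ mod m_i) = 17×13×12 + 8×31×8 = 2652 + 1984 = 4636
4636 mod 403 = 203
y ≡ 203 (mod 403)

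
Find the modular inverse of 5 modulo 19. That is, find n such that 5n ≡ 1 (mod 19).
4

Using Extended Euclidean Algorithm:
gcd(5, 19) = 1
Bezout coefficients: 5 × 4 + 19 × -1 = 1
So 5 × 4 ≡ 1 (mod 19)
The inverse is 4 mod 19 = 4
Verification: 5 × 4 = 20 = 1 × 19 + 1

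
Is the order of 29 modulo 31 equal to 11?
No, the actual order is 10, not 11.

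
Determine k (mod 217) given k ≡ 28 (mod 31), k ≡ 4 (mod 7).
214

Using the Chinese Remainder Theorem:
M = product of moduli = 217
For equation 1: M_1 = 7, 7 ≡ 7 (mod 31), inverse of 7 mod 31 is 9 (check: 7 × 9 = 63 ≡ 1 (mod 31))
For equation 2: M_2 = 31, 31 ≡ 3 (mod 7), inverse of 31 mod 7 is 5 (check: 3 × 5 = 15 ≡ 1 (mod 7))
Combine: k ≡ Σ r_i×M_i×(M_i⁻¹ mod m_i) = 28×7×9 + 4×31×5 = 1764 + 620 = 2384
2384 mod 217 = 214
k ≡ 214 (mod 217)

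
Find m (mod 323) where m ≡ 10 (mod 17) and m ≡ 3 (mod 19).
M = 17 × 19 = 323. M₁ = 19, y₁ ≡ 9 (mod 17). M₂ = 17, y₂ ≡ 9 (mod 19). m = 10×19×9 + 3×17×9 ≡ 231 (mod 323)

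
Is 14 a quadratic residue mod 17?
By Euler's criterion: 14^{8} ≡ 16 (mod 17). Since this equals -1 (≡ 16), 14 is not a QR.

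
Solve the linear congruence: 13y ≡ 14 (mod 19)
4

Since gcd(13, 19) = 1 divides 14, a solution exists.
Multiply both sides by the inverse of 13 mod 19:
  13^(-1) mod 19 = 3
  x ≡ 3 × 14 ≡ 42 ≡ 4 (mod 19)
Verification: 13 × 4 = 52 = 2 × 19 + 14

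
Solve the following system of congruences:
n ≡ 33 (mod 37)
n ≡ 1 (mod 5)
181

Using the Chinese Remainder Theorem:
M = product of moduli = 185
For equation 1: M_1 = 5, 5 ≡ 5 (mod 37), inverse of 5 mod 37 is 15 (check: 5 × 15 = 75 ≡ 1 (mod 37))
For equation 2: M_2 = 37, 37 ≡ 2 (mod 5), inverse of 37 mod 5 is 3 (check: 2 × 3 = 6 ≡ 1 (mod 5))
Combine: n ≡ Σ r_i×M_i×(M_i⁻¹ mod m_i) = 33×5×15 + 1×37×3 = 2475 + 111 = 2586
2586 mod 185 = 181
n ≡ 181 (mod 185)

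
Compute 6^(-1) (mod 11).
2

Using Extended Euclidean Algorithm:
gcd(6, 11) = 1
Bezout coefficients: 6 × 2 + 11 × -1 = 1
So 6 × 2 ≡ 1 (mod 11)
The inverse is 2 mod 11 = 2
Verification: 6 × 2 = 12 = 1 × 11 + 1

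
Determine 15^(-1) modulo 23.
15^(-1) ≡ 20 (mod 23). Verification: 15 × 20 = 300 ≡ 1 (mod 23)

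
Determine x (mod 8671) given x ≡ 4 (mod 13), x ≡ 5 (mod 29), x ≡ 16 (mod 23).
7284

Using the Chinese Remainder Theorem:
M = product of moduli = 8671
For equation 1: M_1 = 667, 667 ≡ 4 (mod 13), inverse of 667 mod 13 is 10 (check: 4 × 10 = 40 ≡ 1 (mod 13))
For equation 2: M_2 = 299, 299 ≡ 9 (mod 29), inverse of 299 mod 29 is 13 (check: 9 × 13 = 117 ≡ 1 (mod 29))
For equation 3: M_3 = 377, 377 ≡ 9 (mod 23), inverse of 377 mod 23 is 18 (check: 9 × 18 = 162 ≡ 1 (mod 23))
Combine: x ≡ Σ r_i×M_i×(M_i⁻¹ mod m_i) = 4×667×10 + 5×299×13 + 16×377×18 = 26680 + 19435 + 108576 = 154691
154691 mod 8671 = 7284
x ≡ 7284 (mod 8671)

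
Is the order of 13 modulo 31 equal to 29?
No, the actual order is 30, not 29.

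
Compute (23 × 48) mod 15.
9

(23 × 48) = 1104
1104 mod 15 = 9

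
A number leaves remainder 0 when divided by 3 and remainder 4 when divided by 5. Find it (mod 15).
M = 3 × 5 = 15. M₁ = 5, y₁ ≡ 2 (mod 3). M₂ = 3, y₂ ≡ 2 (mod 5). z = 0×5×2 + 4×3×2 ≡ 9 (mod 15)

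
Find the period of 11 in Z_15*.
Powers of 11 mod 15: 11^1≡11, 11^2≡1. Order = 2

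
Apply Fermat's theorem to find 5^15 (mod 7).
By Fermat: 5^{6} ≡ 1 (mod 7). 15 = 2×6 + 3. So 5^{15} ≡ 5^{3} ≡ 6 (mod 7)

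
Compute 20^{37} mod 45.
20

Using successive squaring:
Binary expansion of 37: 100101
Powers of 20 mod 45 (each is the square of the previous):
  20^1 ≡ 20 (mod 45)
  20^2 ≡ 20² = 400 ≡ 40 (mod 45)
  20^4 ≡ 40² = 1600 ≡ 25 (mod 45)
  20^8 ≡ 25² = 625 ≡ 40 (mod 45)
  20^16 ≡ 40² = 1600 ≡ 25 (mod 45)
  20^32 ≡ 25² = 625 ≡ 40 (mod 45)
37 = 32 + 4 + 1, so 20^37 = 20^32 × 20^4 × 20^1 ≡ 40 × 25 × 20 (mod 45)
Multiplying step by step:
  40 × 25 = 1000 ≡ 10 (mod 45)
  10 × 20 = 200 ≡ 20 (mod 45)
Result: 20^37 ≡ 20 (mod 45)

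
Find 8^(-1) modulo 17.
15

Using Extended Euclidean Algorithm:
gcd(8, 17) = 1
Bezout coefficients: 8 × -2 + 17 × 1 = 1
So 8 × -2 ≡ 1 (mod 17)
The inverse is -2 mod 17 = 15
Verification: 8 × 15 = 120 = 7 × 17 + 1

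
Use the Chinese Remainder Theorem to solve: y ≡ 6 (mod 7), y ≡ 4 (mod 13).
M = 7 × 13 = 91. M₁ = 13, y₁ ≡ 6 (mod 7). M₂ = 7, y₂ ≡ 2 (mod 13). y = 6×13×6 + 4×7×2 ≡ 69 (mod 91)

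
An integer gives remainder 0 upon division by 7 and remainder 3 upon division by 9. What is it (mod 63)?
M = 7 × 9 = 63. M₁ = 9, y₁ ≡ 4 (mod 7). M₂ = 7, y₂ ≡ 4 (mod 9). m = 0×9×4 + 3×7×4 ≡ 21 (mod 63). The smallest positive such number is 21.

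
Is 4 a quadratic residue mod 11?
By Euler's criterion: 4^{5} ≡ 1 (mod 11). Since this equals 1, 4 is a QR.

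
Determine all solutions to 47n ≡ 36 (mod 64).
28

Since gcd(47, 64) = 1 divides 36, a solution exists.
Multiply both sides by the inverse of 47 mod 64:
  47^(-1) mod 64 = 15
  x ≡ 15 × 36 ≡ 540 ≡ 28 (mod 64)
Verification: 47 × 28 = 1316 = 20 × 64 + 36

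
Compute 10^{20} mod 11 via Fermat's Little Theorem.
1

By Fermat's Little Theorem, a^(p-1) ≡ 1 (mod p) for prime p and gcd(a, p) = 1
Here p = 11, so 10^10 ≡ 1 (mod 11)
We can reduce the exponent: 20 mod 10 = 0
So 10^20 ≡ 10^0 (mod 11)
Computing: 10^0 mod 11 = 1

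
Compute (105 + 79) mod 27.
22

(105 + 79) = 184
184 mod 27 = 22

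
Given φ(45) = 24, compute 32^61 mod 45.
By Euler: 32^{24} ≡ 1 (mod 45) since gcd(32, 45) = 1. 61 = 2×24 + 13. So 32^{61} ≡ 32^{13} ≡ 32 (mod 45)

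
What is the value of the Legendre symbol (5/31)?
(5/31) = 5^{15} mod 31 = 1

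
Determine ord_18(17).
Powers of 17 mod 18: 17^1≡17, 17^2≡1. Order = 2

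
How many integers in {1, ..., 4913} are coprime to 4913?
4624

Prime factorization: 4913 = 17^3
Using the formula φ(n) = n × Π(1 - 1/p) for each prime factor p:
φ(4913) = 4913 × (1 - 1/17)
φ(4913) = 4624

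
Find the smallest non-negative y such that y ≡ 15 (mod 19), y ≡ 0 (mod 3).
15

Using the Chinese Remainder Theorem:
M = product of moduli = 57
For equation 1: M_1 = 3, 3 ≡ 3 (mod 19), inverse of 3 mod 19 is 13 (check: 3 × 13 = 39 ≡ 1 (mod 19))
For equation 2: M_2 = 19, 19 ≡ 1 (mod 3), inverse of 19 mod 3 is 1 (check: 1 × 1 = 1 ≡ 1 (mod 3))
Combine: y ≡ Σ r_i×M_i×(M_i⁻¹ mod m_i) = 15×3×13 + 0×19×1 = 585 + 0 = 585
585 mod 57 = 15
y ≡ 15 (mod 57)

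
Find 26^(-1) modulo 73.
59

Using Extended Euclidean Algorithm:
gcd(26, 73) = 1
Bezout coefficients: 26 × -14 + 73 × 5 = 1
So 26 × -14 ≡ 1 (mod 73)
The inverse is -14 mod 73 = 59
Verification: 26 × 59 = 1534 = 21 × 73 + 1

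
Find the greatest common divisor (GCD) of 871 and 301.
1

Using the Euclidean algorithm:
871 = 2 × 301 + 269
301 = 1 × 269 + 32
269 = 8 × 32 + 13
32 = 2 × 13 + 6
13 = 2 × 6 + 1
6 = 6 × 1 + 0

GCD(871, 301) = 1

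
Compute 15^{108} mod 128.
65

Using successive squaring:
Binary expansion of 108: 1101100
Powers of 15 mod 128 (each is the square of the previous):
  15^1 ≡ 15 (mod 128)
  15^2 ≡ 15² = 225 ≡ 97 (mod 128)
  15^4 ≡ 97² = 9409 ≡ 65 (mod 128)
  15^8 ≡ 65² = 4225 ≡ 1 (mod 128)
  15^16 ≡ 1² = 1 ≡ 1 (mod 128)
  15^32 ≡ 1² = 1 ≡ 1 (mod 128)
  15^64 ≡ 1² = 1 ≡ 1 (mod 128)
108 = 64 + 32 + 8 + 4, so 15^108 = 15^64 × 15^32 × 15^8 × 15^4 ≡ 1 × 1 × 1 × 65 (mod 128)
Multiplying step by step:
  1 × 1 = 1 ≡ 1 (mod 128)
  1 × 1 = 1 ≡ 1 (mod 128)
  1 × 65 = 65 ≡ 65 (mod 128)
Result: 15^108 ≡ 65 (mod 128)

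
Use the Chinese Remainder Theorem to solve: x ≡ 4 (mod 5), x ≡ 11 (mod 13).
M = 5 × 13 = 65. M₁ = 13, y₁ ≡ 2 (mod 5). M₂ = 5, y₂ ≡ 8 (mod 13). x = 4×13×2 + 11×5×8 ≡ 24 (mod 65)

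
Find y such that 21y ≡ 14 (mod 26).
18

Since gcd(21, 26) = 1 divides 14, a solution exists.
Multiply both sides by the inverse of 21 mod 26:
  21^(-1) mod 26 = 5
  x ≡ 5 × 14 ≡ 70 ≡ 18 (mod 26)
Verification: 21 × 18 = 378 = 14 × 26 + 14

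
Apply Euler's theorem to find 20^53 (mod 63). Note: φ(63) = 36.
By Euler: 20^{36} ≡ 1 (mod 63) since gcd(20, 63) = 1. 53 = 1×36 + 17. So 20^{53} ≡ 20^{17} ≡ 41 (mod 63)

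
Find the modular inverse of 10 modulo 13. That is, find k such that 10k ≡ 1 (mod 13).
4

Using Extended Euclidean Algorithm:
gcd(10, 13) = 1
Bezout coefficients: 10 × 4 + 13 × -3 = 1
So 10 × 4 ≡ 1 (mod 13)
The inverse is 4 mod 13 = 4
Verification: 10 × 4 = 40 = 3 × 13 + 1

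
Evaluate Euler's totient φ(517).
460

Prime factorization: 517 = 11 × 47
Using the formula φ(n) = n × Π(1 - 1/p) for each prime factor p:
φ(517) = 517 × (1 - 1/11) × (1 - 1/47)
φ(517) = 460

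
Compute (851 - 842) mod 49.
9

(851 - 842) = 9
9 mod 49 = 9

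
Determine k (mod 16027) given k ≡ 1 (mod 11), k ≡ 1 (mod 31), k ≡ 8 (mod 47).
9549

Using the Chinese Remainder Theorem:
M = product of moduli = 16027
For equation 1: M_1 = 1457, 1457 ≡ 5 (mod 11), inverse of 1457 mod 11 is 9 (check: 5 × 9 = 45 ≡ 1 (mod 11))
For equation 2: M_2 = 517, 517 ≡ 21 (mod 31), inverse of 517 mod 31 is 3 (check: 21 × 3 = 63 ≡ 1 (mod 31))
For equation 3: M_3 = 341, 341 ≡ 12 (mod 47), inverse of 341 mod 47 is 4 (check: 12 × 4 = 48 ≡ 1 (mod 47))
Combine: k ≡ Σ r_i×M_i×(M_i⁻¹ mod m_i) = 1×1457×9 + 1×517×3 + 8×341×4 = 13113 + 1551 + 10912 = 25576
25576 mod 16027 = 9549
k ≡ 9549 (mod 16027)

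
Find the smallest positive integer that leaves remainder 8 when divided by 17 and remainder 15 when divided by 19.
M = 17 × 19 = 323. M₁ = 19, y₁ ≡ 9 (mod 17). M₂ = 17, y₂ ≡ 9 (mod 19). n = 8×19×9 + 15×17×9 ≡ 110 (mod 323). The smallest positive such number is 110.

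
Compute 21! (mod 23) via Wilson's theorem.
(22)! = (21)! × (22) ≡ -1 (mod 23). So (21)! ≡ -1 × (22)^(-1) ≡ (-1)×(-1) = 1 (mod 23)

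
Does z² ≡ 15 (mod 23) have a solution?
By Euler's criterion: 15^{11} ≡ 22 (mod 23). Since this equals -1 (≡ 22), 15 is not a QR.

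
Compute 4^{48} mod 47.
16

Using successive squaring:
Binary expansion of 48: 110000
Powers of 4 mod 47 (each is the square of the previous):
  4^1 ≡ 4 (mod 47)
  4^2 ≡ 4² = 16 ≡ 16 (mod 47)
  4^4 ≡ 16² = 256 ≡ 21 (mod 47)
  4^8 ≡ 21² = 441 ≡ 18 (mod 47)
  4^16 ≡ 18² = 324 ≡ 42 (mod 47)
  4^32 ≡ 42² = 1764 ≡ 25 (mod 47)
48 = 32 + 16, so 4^48 = 4^32 × 4^16 ≡ 25 × 42 (mod 47)
Multiplying step by step:
  25 × 42 = 1050 ≡ 16 (mod 47)
Result: 4^48 ≡ 16 (mod 47)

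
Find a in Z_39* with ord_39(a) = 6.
4 has order 6 mod 39 since 4^{6} ≡ 1 (mod 39) and no smaller power works.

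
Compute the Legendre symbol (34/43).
(34/43) = 34^{21} mod 43 = -1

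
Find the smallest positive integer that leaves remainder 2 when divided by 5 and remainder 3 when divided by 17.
M = 5 × 17 = 85. M₁ = 17, y₁ ≡ 3 (mod 5). M₂ = 5, y₂ ≡ 7 (mod 17). t = 2×17×3 + 3×5×7 ≡ 37 (mod 85). The smallest positive such number is 37.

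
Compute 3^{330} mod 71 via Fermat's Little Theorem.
20

By Fermat's Little Theorem, a^(p-1) ≡ 1 (mod p) for prime p and gcd(a, p) = 1
Here p = 71, so 3^70 ≡ 1 (mod 71)
We can reduce the exponent: 330 mod 70 = 50
So 3^330 ≡ 3^50 (mod 71)
Computing: 3^50 mod 71 = 20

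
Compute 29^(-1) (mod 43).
29^(-1) ≡ 3 (mod 43). Verification: 29 × 3 = 87 ≡ 1 (mod 43)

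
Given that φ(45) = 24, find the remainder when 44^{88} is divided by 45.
By Euler: 44^{24} ≡ 1 (mod 45) since gcd(44, 45) = 1. 88 = 3×24 + 16. So 44^{88} ≡ 44^{16} ≡ 1 (mod 45)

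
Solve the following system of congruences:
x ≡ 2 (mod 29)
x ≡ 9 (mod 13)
321

Using the Chinese Remainder Theorem:
M = product of moduli = 377
For equation 1: M_1 = 13, 13 ≡ 13 (mod 29), inverse of 13 mod 29 is 9 (check: 13 × 9 = 117 ≡ 1 (mod 29))
For equation 2: M_2 = 29, 29 ≡ 3 (mod 13), inverse of 29 mod 13 is 9 (check: 3 × 9 = 27 ≡ 1 (mod 13))
Combine: x ≡ Σ r_i×M_i×(M_i⁻¹ mod m_i) = 2×13×9 + 9×29×9 = 234 + 2349 = 2583
2583 mod 377 = 321
x ≡ 321 (mod 377)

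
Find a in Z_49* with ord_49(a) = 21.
2 has order 21 mod 49 since 2^{21} ≡ 1 (mod 49) and no smaller power works.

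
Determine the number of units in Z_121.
110

Prime factorization: 121 = 11^2
Using the formula φ(n) = n × Π(1 - 1/p) for each prime factor p:
φ(121) = 121 × (1 - 1/11)
φ(121) = 110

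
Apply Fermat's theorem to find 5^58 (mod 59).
By Fermat's Little Theorem, 5^{58} ≡ 1 (mod 59) since 59 is prime and gcd(5, 59) = 1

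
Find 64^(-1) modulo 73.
8

Using Extended Euclidean Algorithm:
gcd(64, 73) = 1
Bezout coefficients: 64 × 8 + 73 × -7 = 1
So 64 × 8 ≡ 1 (mod 73)
The inverse is 8 mod 73 = 8
Verification: 64 × 8 = 512 = 7 × 73 + 1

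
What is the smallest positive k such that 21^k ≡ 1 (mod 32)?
Powers of 21 mod 32: 21^1≡21, 21^2≡25, 21^3≡13, 21^4≡17, 21^5≡5, 21^6≡9, 21^7≡29, 21^8≡1. Order = 8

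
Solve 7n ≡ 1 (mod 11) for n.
8

Using Extended Euclidean Algorithm:
gcd(7, 11) = 1
Bezout coefficients: 7 × -3 + 11 × 2 = 1
So 7 × -3 ≡ 1 (mod 11)
The inverse is -3 mod 11 = 8
Verification: 7 × 8 = 56 = 5 × 11 + 1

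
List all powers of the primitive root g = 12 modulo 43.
g^1, g^2, ..., g^{42} mod 43: {12, 15, 8, 10, 34, 21, 37, 14, 39, 38, 26, 11, 3, 36, 2, 24, 30, 16, 20, 25, 42, 31, 28, 35, 33, 9, 22, 6, 29, 4, 5, 17, 32, 40, 7, 41, 19, 13, 27, 23, 18, 1}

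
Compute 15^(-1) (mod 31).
15^(-1) ≡ 29 (mod 31). Verification: 15 × 29 = 435 ≡ 1 (mod 31)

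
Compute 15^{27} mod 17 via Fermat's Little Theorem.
9

By Fermat's Little Theorem, a^(p-1) ≡ 1 (mod p) for prime p and gcd(a, p) = 1
Here p = 17, so 15^16 ≡ 1 (mod 17)
We can reduce the exponent: 27 mod 16 = 11
So 15^27 ≡ 15^11 (mod 17)
Computing: 15^11 mod 17 = 9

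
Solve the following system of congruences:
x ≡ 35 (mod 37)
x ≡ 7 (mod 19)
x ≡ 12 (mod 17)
2477

Using the Chinese Remainder Theorem:
M = product of moduli = 11951
For equation 1: M_1 = 323, 323 ≡ 27 (mod 37), inverse of 323 mod 37 is 11 (check: 27 × 11 = 297 ≡ 1 (mod 37))
For equation 2: M_2 = 629, 629 ≡ 2 (mod 19), inverse of 629 mod 19 is 10 (check: 2 × 10 = 20 ≡ 1 (mod 19))
For equation 3: M_3 = 703, 703 ≡ 6 (mod 17), inverse of 703 mod 17 is 3 (check: 6 × 3 = 18 ≡ 1 (mod 17))
Combine: x ≡ Σ r_i×M_i×(M_i⁻¹ mod m_i) = 35×323×11 + 7×629×10 + 12×703×3 = 124355 + 44030 + 25308 = 193693
193693 mod 11951 = 2477
x ≡ 2477 (mod 11951)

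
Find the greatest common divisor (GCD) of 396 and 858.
66

Using the Euclidean algorithm:
396 = 0 × 858 + 396
858 = 2 × 396 + 66
396 = 6 × 66 + 0

GCD(396, 858) = 66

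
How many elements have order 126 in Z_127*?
Number of primitive roots mod 127 = φ(126) = 36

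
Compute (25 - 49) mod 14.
4

(25 - 49) = -24
-24 mod 14 = 4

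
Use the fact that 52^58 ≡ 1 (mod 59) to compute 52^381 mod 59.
By Fermat: 52^{58} ≡ 1 (mod 59). 381 = 6×58 + 33. So 52^{381} ≡ 52^{33} ≡ 18 (mod 59)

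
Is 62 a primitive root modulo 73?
Yes

To verify, check if 62^(72/q) ≢ 1 (mod 73) for each prime divisor q of 72
Divisors of 72 = 72: [1, 2, 3, 4, 6, 8, 9, 12, 18, 24, 36, 72]
  62^(72/2) = 62^36 ≡ 72 (mod 73)
  62^(72/3) = 62^24 ≡ 8 (mod 73)
Conclusion: 62 is a primitive root modulo 73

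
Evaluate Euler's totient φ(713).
660

Prime factorization: 713 = 23 × 31
Using the formula φ(n) = n × Π(1 - 1/p) for each prime factor p:
φ(713) = 713 × (1 - 1/23) × (1 - 1/31)
φ(713) = 660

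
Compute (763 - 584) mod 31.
24

(763 - 584) = 179
179 mod 31 = 24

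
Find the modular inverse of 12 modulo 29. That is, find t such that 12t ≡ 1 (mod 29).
17

Using Extended Euclidean Algorithm:
gcd(12, 29) = 1
Bezout coefficients: 12 × -12 + 29 × 5 = 1
So 12 × -12 ≡ 1 (mod 29)
The inverse is -12 mod 29 = 17
Verification: 12 × 17 = 204 = 7 × 29 + 1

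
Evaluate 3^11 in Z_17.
Using repeated squaring. 11 = 8 + 2 + 1 (binary 1011). Repeated squaring mod 17: 3^1 ≡ 3; 3^2 ≡ 3² = 9 ≡ 9; 3^4 ≡ 9² = 81 ≡ 13; 3^8 ≡ 13² = 169 ≡ 16. Multiply: 3^11 = 3^8 × 3^2 × 3^1 ≡ 16 × 9 × 3 (mod 17): 16 × 9 = 144 ≡ 8; 8 × 3 = 24 ≡ 7. So 3^11 ≡ 7 (mod 17).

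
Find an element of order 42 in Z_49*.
3 has order 42 mod 49 since 3^{42} ≡ 1 (mod 49) and no smaller power works.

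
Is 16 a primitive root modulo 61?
No

To verify, check if 16^(60/q) ≢ 1 (mod 61) for each prime divisor q of 60
Divisors of 60 = 60: [1, 2, 3, 4, 5, 6, 10, 12, 15, 20, 30, 60]
  16^(60/2) = 16^30 ≡ 1 (mod 61)
  16^(60/3) = 16^20 ≡ 47 (mod 61)
  16^(60/5) = 16^12 ≡ 34 (mod 61)
Conclusion: 16 is not a primitive root modulo 61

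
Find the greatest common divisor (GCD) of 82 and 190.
2

Using the Euclidean algorithm:
82 = 0 × 190 + 82
190 = 2 × 82 + 26
82 = 3 × 26 + 4
26 = 6 × 4 + 2
4 = 2 × 2 + 0

GCD(82, 190) = 2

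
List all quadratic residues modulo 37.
QRs mod 37: {1, 3, 4, 7, 9, 10, 11, 12, 16, 21, 25, 26, 27, 28, 30, 33, 34, 36}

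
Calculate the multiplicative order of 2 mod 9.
Powers of 2 mod 9: 2^1≡2, 2^2≡4, 2^3≡8, 2^4≡7, 2^5≡5, 2^6≡1. Order = 6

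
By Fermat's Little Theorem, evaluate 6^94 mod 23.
By Fermat: 6^{22} ≡ 1 (mod 23). 94 = 4×22 + 6. So 6^{94} ≡ 6^{6} ≡ 12 (mod 23)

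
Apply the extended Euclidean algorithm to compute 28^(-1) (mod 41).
Extended GCD: 28(-19) + 41(13) = 1. So 28^(-1) ≡ 22 ≡ 22 (mod 41). Verify: 28 × 22 = 616 ≡ 1 (mod 41)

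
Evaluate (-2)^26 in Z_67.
Using repeated squaring. (-2) ≡ 65 (mod 67). 26 = 16 + 8 + 2 (binary 11010). Repeated squaring mod 67: 65^1 ≡ 65; 65^2 ≡ 65² = 4225 ≡ 4; 65^4 ≡ 4² = 16 ≡ 16; 65^8 ≡ 16² = 256 ≡ 55; 65^16 ≡ 55² = 3025 ≡ 10. Multiply: (-2)^26 ≡ 65^16 × 65^8 × 65^2 ≡ 10 × 55 × 4 (mod 67): 10 × 55 = 550 ≡ 14; 14 × 4 = 56 ≡ 56. So (-2)^26 ≡ 56 (mod 67).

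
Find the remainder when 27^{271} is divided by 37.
By Fermat: 27^{36} ≡ 1 (mod 37). 271 = 7×36 + 19. So 27^{271} ≡ 27^{19} ≡ 27 (mod 37)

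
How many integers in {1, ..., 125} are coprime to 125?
100

Prime factorization: 125 = 5^3
Using the formula φ(n) = n × Π(1 - 1/p) for each prime factor p:
φ(125) = 125 × (1 - 1/5)
φ(125) = 100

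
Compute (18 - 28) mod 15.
5

(18 - 28) = -10
-10 mod 15 = 5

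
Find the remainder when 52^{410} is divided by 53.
By Fermat: 52^{52} ≡ 1 (mod 53). 410 = 7×52 + 46. So 52^{410} ≡ 52^{46} ≡ 1 (mod 53)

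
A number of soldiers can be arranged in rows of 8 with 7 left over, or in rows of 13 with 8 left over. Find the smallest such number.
M = 8 × 13 = 104. M₁ = 13, y₁ ≡ 5 (mod 8). M₂ = 8, y₂ ≡ 5 (mod 13). n = 7×13×5 + 8×8×5 ≡ 47 (mod 104). The smallest positive such number is 47.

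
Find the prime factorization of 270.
2 × 3^3 × 5

Divide by primes starting from smallest:
270 ÷ 2 = 135
135 ÷ 3 = 45
45 ÷ 3 = 15
15 ÷ 3 = 5
5 ÷ 5 = 1

270 = 2 × 3^3 × 5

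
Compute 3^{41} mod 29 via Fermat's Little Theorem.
19

By Fermat's Little Theorem, a^(p-1) ≡ 1 (mod p) for prime p and gcd(a, p) = 1
Here p = 29, so 3^28 ≡ 1 (mod 29)
We can reduce the exponent: 41 mod 28 = 13
So 3^41 ≡ 3^13 (mod 29)
Computing: 3^13 mod 29 = 19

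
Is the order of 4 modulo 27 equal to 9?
Yes, ord_27(4) = 9.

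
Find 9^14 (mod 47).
Using repeated squaring. 14 = 8 + 4 + 2 (binary 1110). Repeated squaring mod 47: 9^1 ≡ 9; 9^2 ≡ 9² = 81 ≡ 34; 9^4 ≡ 34² = 1156 ≡ 28; 9^8 ≡ 28² = 784 ≡ 32. Multiply: 9^14 = 9^8 × 9^4 × 9^2 ≡ 32 × 28 × 34 (mod 47): 32 × 28 = 896 ≡ 3; 3 × 34 = 102 ≡ 8. So 9^14 ≡ 8 (mod 47).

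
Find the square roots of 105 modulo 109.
The square roots of 105 mod 109 are 66 and 43. Verify: 66² = 4356 ≡ 105 (mod 109)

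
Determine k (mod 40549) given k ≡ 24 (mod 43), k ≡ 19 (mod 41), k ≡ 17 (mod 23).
36058

Using the Chinese Remainder Theorem:
M = product of moduli = 40549
For equation 1: M_1 = 943, 943 ≡ 40 (mod 43), inverse of 943 mod 43 is 14 (check: 40 × 14 = 560 ≡ 1 (mod 43))
For equation 2: M_2 = 989, 989 ≡ 5 (mod 41), inverse of 989 mod 41 is 33 (check: 5 × 33 = 165 ≡ 1 (mod 41))
For equation 3: M_3 = 1763, 1763 ≡ 15 (mod 23), inverse of 1763 mod 23 is 20 (check: 15 × 20 = 300 ≡ 1 (mod 23))
Combine: k ≡ Σ r_i×M_i×(M_i⁻¹ mod m_i) = 24×943×14 + 19×989×33 + 17×1763×20 = 316848 + 620103 + 599420 = 1536371
1536371 mod 40549 = 36058
k ≡ 36058 (mod 40549)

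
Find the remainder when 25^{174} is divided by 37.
By Fermat: 25^{36} ≡ 1 (mod 37). 174 = 4×36 + 30. So 25^{174} ≡ 25^{30} ≡ 26 (mod 37)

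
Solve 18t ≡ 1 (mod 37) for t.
18^(-1) ≡ 35 (mod 37). Verification: 18 × 35 = 630 ≡ 1 (mod 37)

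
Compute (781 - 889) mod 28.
4

(781 - 889) = -108
-108 mod 28 = 4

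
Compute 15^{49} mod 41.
24

Using successive squaring:
Binary expansion of 49: 110001
Powers of 15 mod 41 (each is the square of the previous):
  15^1 ≡ 15 (mod 41)
  15^2 ≡ 15² = 225 ≡ 20 (mod 41)
  15^4 ≡ 20² = 400 ≡ 31 (mod 41)
  15^8 ≡ 31² = 961 ≡ 18 (mod 41)
  15^16 ≡ 18² = 324 ≡ 37 (mod 41)
  15^32 ≡ 37² = 1369 ≡ 16 (mod 41)
49 = 32 + 16 + 1, so 15^49 = 15^32 × 15^16 × 15^1 ≡ 16 × 37 × 15 (mod 41)
Multiplying step by step:
  16 × 37 = 592 ≡ 18 (mod 41)
  18 × 15 = 270 ≡ 24 (mod 41)
Result: 15^49 ≡ 24 (mod 41)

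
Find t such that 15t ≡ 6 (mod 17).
14

Since gcd(15, 17) = 1 divides 6, a solution exists.
Multiply both sides by the inverse of 15 mod 17:
  15^(-1) mod 17 = 8
  x ≡ 8 × 6 ≡ 48 ≡ 14 (mod 17)
Verification: 15 × 14 = 210 = 12 × 17 + 6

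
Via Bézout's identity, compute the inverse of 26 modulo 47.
Extended GCD: 26(-9) + 47(5) = 1. So 26^(-1) ≡ 38 ≡ 38 (mod 47). Verify: 26 × 38 = 988 ≡ 1 (mod 47)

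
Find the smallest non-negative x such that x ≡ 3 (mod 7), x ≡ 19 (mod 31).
143

Using the Chinese Remainder Theorem:
M = product of moduli = 217
For equation 1: M_1 = 31, 31 ≡ 3 (mod 7), inverse of 31 mod 7 is 5 (check: 3 × 5 = 15 ≡ 1 (mod 7))
For equation 2: M_2 = 7, 7 ≡ 7 (mod 31), inverse of 7 mod 31 is 9 (check: 7 × 9 = 63 ≡ 1 (mod 31))
Combine: x ≡ Σ r_i×M_i×(M_i⁻¹ mod m_i) = 3×31×5 + 19×7×9 = 465 + 1197 = 1662
1662 mod 217 = 143
x ≡ 143 (mod 217)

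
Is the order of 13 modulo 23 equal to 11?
Yes, ord_23(13) = 11.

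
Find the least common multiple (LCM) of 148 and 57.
8436

First find GCD(148, 57) using the Euclidean algorithm:
148 = 2 × 57 + 34
57 = 1 × 34 + 23
34 = 1 × 23 + 11
23 = 2 × 11 + 1
11 = 11 × 1 + 0
GCD(148, 57) = 1

LCM formula: LCM(a, b) = (a × b) / GCD(a, b)
LCM(148, 57) = (148 × 57) / 1
LCM(148, 57) = 8436 / 1
LCM(148, 57) = 8436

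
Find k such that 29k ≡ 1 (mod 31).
29^(-1) ≡ 15 (mod 31). Verification: 29 × 15 = 435 ≡ 1 (mod 31)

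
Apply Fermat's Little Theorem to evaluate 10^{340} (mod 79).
21

By Fermat's Little Theorem, a^(p-1) ≡ 1 (mod p) for prime p and gcd(a, p) = 1
Here p = 79, so 10^78 ≡ 1 (mod 79)
We can reduce the exponent: 340 mod 78 = 28
So 10^340 ≡ 10^28 (mod 79)
Computing: 10^28 mod 79 = 21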